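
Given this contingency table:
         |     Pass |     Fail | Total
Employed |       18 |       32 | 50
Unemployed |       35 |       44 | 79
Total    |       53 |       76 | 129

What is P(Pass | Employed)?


P(Pass | Employed) = 18/(18+32) = 18/50 = 9/25

P(Pass|Employed) = 9/25 ≈ 36.00%


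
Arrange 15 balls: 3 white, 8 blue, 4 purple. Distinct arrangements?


15!/(3!×8!×4!) = 225225

225225


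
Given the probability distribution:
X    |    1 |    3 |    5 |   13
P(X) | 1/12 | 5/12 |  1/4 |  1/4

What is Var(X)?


E[X] = 35/6
E[X²] = 157/3
Var(X) = E[X²] - (E[X])² = 157/3 - 1225/36 = 659/36

Var(X) = 659/36 ≈ 18.3056


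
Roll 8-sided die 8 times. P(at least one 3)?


P(no 3)^8 = (7/8)^8 = 5764801/16777216
P(≥1) = 1 - 5764801/16777216 = 11012415/16777216

P = 11012415/16777216 ≈ 65.64%


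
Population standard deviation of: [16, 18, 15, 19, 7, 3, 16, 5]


Mean = 99/8
  (16-99/8)²=841/64
  (18-99/8)²=2025/64
  (15-99/8)²=441/64
  (19-99/8)²=2809/64
  (7-99/8)²=1849/64
  (3-99/8)²=5625/64
  (16-99/8)²=841/64
  (5-99/8)²=3481/64
Σ(x-μ)² = 2239/8
σ² = (2239/8)/8 = 2239/64

σ = √(2239/64) ≈ 5.9148


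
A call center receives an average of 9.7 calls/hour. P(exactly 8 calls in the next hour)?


Poisson(λ=9.7): P(X=8) = e^(-λ)×λ^k/k!
= e^(-9.7) × 9.7^8 / 8!
≈ 6.128349505e-05 × 78374335.9438 / 40320 ≈ 0.119123

P(X=8) ≈ 0.119123 ≈ 11.91%


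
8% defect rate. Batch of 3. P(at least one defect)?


P(all good) = (23/25)^3 = 12167/15625
P(≥1 defect) = 3458/15625

P = 3458/15625 ≈ 22.13%


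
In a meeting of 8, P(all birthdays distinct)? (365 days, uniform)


P(all different) = Π(365-i)/365 for i=0..7
= (365/365)×(364/365)×...×(358/365)
= 0.925665

P ≈ 0.9257 ≈ 92.57%


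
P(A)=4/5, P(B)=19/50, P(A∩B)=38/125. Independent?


P(A)×P(B) = 38/125
P(A∩B) = 38/125
Equal ✓ → Independent

Yes, independent


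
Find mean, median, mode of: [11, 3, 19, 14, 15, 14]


Sorted: [3, 11, 14, 14, 15, 19]
Mean = 76/6 = 38/3
Median = 14
Freq: {11: 1, 3: 1, 19: 1, 14: 2, 15: 1}
Mode: [14]

Mean=38/3, Median=14, Mode=14


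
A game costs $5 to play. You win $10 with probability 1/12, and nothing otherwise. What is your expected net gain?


E[gain] = (10-5)×1/12 + (-5)×11/12
= 5/12 - 55/12 = -25/6

Expected net gain = $-25/6 ≈ $-4.17


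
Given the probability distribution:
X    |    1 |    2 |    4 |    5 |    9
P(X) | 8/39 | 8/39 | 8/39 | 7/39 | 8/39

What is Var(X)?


E[X] = 163/39
E[X²] = 991/39
Var(X) = E[X²] - (E[X])² = 991/39 - 26569/1521 = 12080/1521

Var(X) = 12080/1521 ≈ 7.9421


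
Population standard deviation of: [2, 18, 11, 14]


Mean = 45/4
  (2-45/4)²=1369/16
  (18-45/4)²=729/16
  (11-45/4)²=1/16
  (14-45/4)²=121/16
Σ(x-μ)² = 555/4
σ² = (555/4)/4 = 555/16

σ = √(555/16) ≈ 5.8896


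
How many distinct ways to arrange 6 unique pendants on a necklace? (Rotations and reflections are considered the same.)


Free circular arrangements: rotations and reflections both identified.
(n-1)!/2 = 5!/2 = 120/2 = 60

60


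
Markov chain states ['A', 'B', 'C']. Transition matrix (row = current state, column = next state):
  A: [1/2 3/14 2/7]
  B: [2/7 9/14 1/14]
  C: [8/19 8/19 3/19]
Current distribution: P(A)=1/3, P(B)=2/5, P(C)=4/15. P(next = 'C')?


P(next=C) = Σᵢ P(now=i)×P(i→C)
= 1/3×2/7 + 2/5×1/14 + 4/15×3/19
= 2/21 + 1/35 + 4/95 = 331/1995

P = 331/1995 ≈ 0.1659


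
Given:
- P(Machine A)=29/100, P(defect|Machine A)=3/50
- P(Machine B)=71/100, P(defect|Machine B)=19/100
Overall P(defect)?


P(B) = Σ P(B|Aᵢ)×P(Aᵢ)
  3/50×29/100 = 87/5000
  19/100×71/100 = 1349/10000
Sum = 1523/10000

P(defect) = 1523/10000 ≈ 15.23%


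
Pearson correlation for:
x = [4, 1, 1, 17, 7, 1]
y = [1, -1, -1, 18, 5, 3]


n=6, Σx=31, Σy=25, Σxy=346, Σx²=357, Σy²=361
r = (6×346 - 31×25)/√((6×357 - 31²)(6×361 - 25²))
= 1301/√(1181×1541) = 1301/√1819921 ≈ 1301/1349.0445 ≈ 0.9644

r ≈ 0.9644


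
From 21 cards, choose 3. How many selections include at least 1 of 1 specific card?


Complement: C(21,3) - C(20,3) = 1330 - 1140 = 190

190


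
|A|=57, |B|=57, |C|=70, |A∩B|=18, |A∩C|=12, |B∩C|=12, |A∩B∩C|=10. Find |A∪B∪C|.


|A∪B∪C| = 57+57+70-18-12-12+10 = 152

|A∪B∪C| = 152


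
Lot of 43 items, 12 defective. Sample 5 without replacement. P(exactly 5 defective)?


Hypergeometric: C(12,5)×C(31,0)/C(43,5)
= 792×1/962598 = 132/160433

P(X=5) = 132/160433 ≈ 0.08%


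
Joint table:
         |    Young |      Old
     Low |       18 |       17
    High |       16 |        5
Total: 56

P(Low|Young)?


P(Low|Young) = 18/(18+16) = 18/34 = 9/17

P = 9/17 ≈ 52.94%


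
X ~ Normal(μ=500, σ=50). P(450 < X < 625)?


z₁=(450-500)/50=-1.0, z₂=(625-500)/50=2.5
P = Φ(2.5) - Φ(-1.0) = 0.993790 - 0.158655 = 0.835135 ≈ 0.8351

P(450 < X < 625) ≈ 0.8351


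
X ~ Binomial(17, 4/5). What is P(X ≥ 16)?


P(X ≥ 16) = Σ P(X=i) for i=16..17
P(X=16) = 73014444032/762939453125
P(X=17) = 17179869184/762939453125
Sum = 90194313216/762939453125

P(X ≥ 16) = 90194313216/762939453125 ≈ 11.82%


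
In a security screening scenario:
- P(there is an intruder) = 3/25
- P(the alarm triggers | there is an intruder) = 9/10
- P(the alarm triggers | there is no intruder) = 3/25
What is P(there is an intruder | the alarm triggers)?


Using Bayes' theorem:
P(A|B) = P(B|A)·P(A) / P(B)

P(the alarm triggers) = 9/10 × 3/25 + 3/25 × 22/25
= 27/250 + 66/625 = 267/1250

P(there is an intruder|the alarm triggers) = (27/250) / (267/1250) = 45/89

P(there is an intruder|the alarm triggers) = 45/89 ≈ 50.56%


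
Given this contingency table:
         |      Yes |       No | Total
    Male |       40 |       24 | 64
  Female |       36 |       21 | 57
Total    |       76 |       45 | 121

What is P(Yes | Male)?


P(Yes | Male) = 40/(40+24) = 40/64 = 5/8

P(Yes|Male) = 5/8 ≈ 62.50%


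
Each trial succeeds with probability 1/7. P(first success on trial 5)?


Geometric: P(X=5) = (1-p)^(k-1)×p = (6/7)^4×1/7 = 1296/16807

P(X=5) = 1296/16807 ≈ 7.71%


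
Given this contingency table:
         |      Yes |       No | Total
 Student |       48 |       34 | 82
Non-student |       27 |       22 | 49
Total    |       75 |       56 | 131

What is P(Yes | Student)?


P(Yes | Student) = 48/(48+34) = 48/82 = 24/41

P(Yes|Student) = 24/41 ≈ 58.54%


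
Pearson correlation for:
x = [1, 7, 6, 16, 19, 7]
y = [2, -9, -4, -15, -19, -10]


n=6, Σx=56, Σy=-55, Σxy=-756, Σx²=752, Σy²=787
r = (6×(-756) - 56×(-55))/√((6×752 - 56²)(6×787 - (-55)²))
= -1456/√(1376×1697) = -1456/√2335072 ≈ -1456/1528.0942 ≈ -0.9528

r ≈ -0.9528


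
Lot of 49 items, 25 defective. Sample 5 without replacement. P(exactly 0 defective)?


Hypergeometric: C(25,0)×C(24,5)/C(49,5)
= 1×42504/1906884 = 22/987

P(X=0) = 22/987 ≈ 2.23%


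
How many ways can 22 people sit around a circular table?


Circular arrangements of 22 distinct objects: fix one position to break rotational symmetry.
(n-1)! = 21! = 51090942171709440000

51090942171709440000


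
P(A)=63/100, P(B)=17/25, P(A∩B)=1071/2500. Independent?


P(A)×P(B) = 1071/2500
P(A∩B) = 1071/2500
Equal ✓ → Independent

Yes, independent


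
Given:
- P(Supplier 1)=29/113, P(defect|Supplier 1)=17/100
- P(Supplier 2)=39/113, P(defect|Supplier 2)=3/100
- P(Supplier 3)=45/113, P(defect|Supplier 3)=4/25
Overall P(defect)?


P(B) = Σ P(B|Aᵢ)×P(Aᵢ)
  17/100×29/113 = 493/11300
  3/100×39/113 = 117/11300
  4/25×45/113 = 36/565
Sum = 133/1130

P(defect) = 133/1130 ≈ 11.77%


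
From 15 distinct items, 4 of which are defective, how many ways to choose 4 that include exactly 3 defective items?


Choose 3 of the 4 defective items and 1 of the other 11 items:
C(4,3)×C(11,1) = 4×11 = 44

44


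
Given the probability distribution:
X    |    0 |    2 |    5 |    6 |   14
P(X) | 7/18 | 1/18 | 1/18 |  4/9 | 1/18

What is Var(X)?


E[X] = 23/6
E[X²] = 57/2
Var(X) = E[X²] - (E[X])² = 57/2 - 529/36 = 497/36

Var(X) = 497/36 ≈ 13.8056


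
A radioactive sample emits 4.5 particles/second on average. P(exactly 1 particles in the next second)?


Poisson(λ=4.5): P(X=1) = e^(-λ)×λ^k/k!
= e^(-4.5) × 4.5^1 / 1!
≈ 0.01110899654 × 4.5 / 1 ≈ 0.049990

P(X=1) ≈ 0.049990 ≈ 5.00%


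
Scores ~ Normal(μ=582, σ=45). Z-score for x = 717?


z = (x - μ)/σ = (717 - 582)/45 = 3.0

z = 3.0


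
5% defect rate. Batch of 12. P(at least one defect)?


P(all good) = (19/20)^12 = 2213314919066161/4096000000000000
P(≥1 defect) = 1882685080933839/4096000000000000

P = 1882685080933839/4096000000000000 ≈ 45.96%


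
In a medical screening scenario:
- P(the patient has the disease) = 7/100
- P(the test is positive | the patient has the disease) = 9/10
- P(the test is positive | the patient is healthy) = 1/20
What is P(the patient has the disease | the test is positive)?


Using Bayes' theorem:
P(A|B) = P(B|A)·P(A) / P(B)

P(the test is positive) = 9/10 × 7/100 + 1/20 × 93/100
= 63/1000 + 93/2000 = 219/2000

P(the patient has the disease|the test is positive) = (63/1000) / (219/2000) = 42/73

P(the patient has the disease|the test is positive) = 42/73 ≈ 57.53%


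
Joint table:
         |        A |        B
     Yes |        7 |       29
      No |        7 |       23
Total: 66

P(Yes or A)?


P(Yes∨A) = P(Yes) + P(A) - P(Yes∧A)
= (36 + 14 - 7)/66 = 43/66

P = 43/66 ≈ 65.15%


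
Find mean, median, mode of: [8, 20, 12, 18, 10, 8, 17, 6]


Sorted: [6, 8, 8, 10, 12, 17, 18, 20]
Mean = 99/8
Median = 11
Freq: {8: 2, 20: 1, 12: 1, 18: 1, 10: 1, 17: 1, 6: 1}
Mode: [8]

Mean=99/8, Median=11, Mode=8


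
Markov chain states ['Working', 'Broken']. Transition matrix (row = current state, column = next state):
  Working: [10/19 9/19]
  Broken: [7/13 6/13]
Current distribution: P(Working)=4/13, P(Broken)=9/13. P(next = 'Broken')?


P(next=Broken) = Σᵢ P(now=i)×P(i→Broken)
= 4/13×9/19 + 9/13×6/13
= 36/247 + 54/169 = 1494/3211

P = 1494/3211 ≈ 0.4653


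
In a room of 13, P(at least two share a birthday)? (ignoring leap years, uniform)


P(all different) = Π(365-i)/365 for i=0..12
= 0.805590
P(match) = 1 - 0.805590 = 0.194410

P ≈ 0.1944 ≈ 19.44%


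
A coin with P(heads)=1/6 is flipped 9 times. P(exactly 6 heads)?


Binomial: P(X=6) = C(9,6)×p^6×(1-p)^3
= 84 × 1/46656 × 125/216 = 875/839808

P(X=6) = 875/839808 ≈ 0.10%


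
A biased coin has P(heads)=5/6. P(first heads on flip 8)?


Geometric: P(X=8) = (1-p)^(k-1)×p = (1/6)^7×5/6 = 5/1679616

P(X=8) = 5/1679616 ≈ 0.00%


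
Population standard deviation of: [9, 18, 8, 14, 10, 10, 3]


Mean = 72/7
  (9-72/7)²=81/49
  (18-72/7)²=2916/49
  (8-72/7)²=256/49
  (14-72/7)²=676/49
  (10-72/7)²=4/49
  (10-72/7)²=4/49
  (3-72/7)²=2601/49
Σ(x-μ)² = 934/7
σ² = (934/7)/7 = 934/49

σ = √(934/49) ≈ 4.3659


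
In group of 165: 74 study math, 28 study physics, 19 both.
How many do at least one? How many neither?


|A∪B| = 74+28-19 = 83
Neither = 165-83 = 82

At least one: 83; Neither: 82


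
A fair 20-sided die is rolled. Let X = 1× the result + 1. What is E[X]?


E[die] = (1+20)/2 = 21/2
E[X] = 1×21/2 + 1 = 23/2

E[X] = 23/2


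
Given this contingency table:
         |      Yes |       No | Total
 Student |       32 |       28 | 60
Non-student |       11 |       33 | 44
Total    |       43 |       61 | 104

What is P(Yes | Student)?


P(Yes | Student) = 32/(32+28) = 32/60 = 8/15

P(Yes|Student) = 8/15 ≈ 53.33%


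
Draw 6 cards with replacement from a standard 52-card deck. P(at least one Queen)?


P(not a Queen) = 48/52 = 12/13
P(none in 6 draws) = (12/13)^6 = 2985984/4826809
P(≥1 Queen) = 1 - 2985984/4826809 = 1840825/4826809

P = 1840825/4826809 ≈ 38.14%


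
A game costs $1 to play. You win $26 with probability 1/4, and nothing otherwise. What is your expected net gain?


E[gain] = (26-1)×1/4 + (-1)×3/4
= 25/4 - 3/4 = 11/2

Expected net gain = $11/2 ≈ $5.50


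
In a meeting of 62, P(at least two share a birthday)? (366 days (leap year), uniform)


P(all different) = Π(366-i)/366 for i=0..61
= 0.004156
P(match) = 1 - 0.004156 = 0.995844

P ≈ 0.9958 ≈ 99.58%


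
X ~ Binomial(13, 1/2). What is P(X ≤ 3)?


P(X ≤ 3) = Σ P(X=i) for i=0..3
P(X=0) = 1/8192
P(X=1) = 13/8192
P(X=2) = 39/4096
P(X=3) = 143/4096
Sum = 189/4096

P(X ≤ 3) = 189/4096 ≈ 4.61%


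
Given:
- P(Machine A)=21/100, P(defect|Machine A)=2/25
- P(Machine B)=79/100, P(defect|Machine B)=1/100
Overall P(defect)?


P(B) = Σ P(B|Aᵢ)×P(Aᵢ)
  2/25×21/100 = 21/1250
  1/100×79/100 = 79/10000
Sum = 247/10000

P(defect) = 247/10000 ≈ 2.47%


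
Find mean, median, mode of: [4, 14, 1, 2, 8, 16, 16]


Sorted: [1, 2, 4, 8, 14, 16, 16]
Mean = 61/7
Median = 8
Freq: {4: 1, 14: 1, 1: 1, 2: 1, 8: 1, 16: 2}
Mode: [16]

Mean=61/7, Median=8, Mode=16


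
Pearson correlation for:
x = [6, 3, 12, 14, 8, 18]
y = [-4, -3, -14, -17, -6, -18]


n=6, Σx=61, Σy=-62, Σxy=-811, Σx²=773, Σy²=870
r = (6×(-811) - 61×(-62))/√((6×773 - 61²)(6×870 - (-62)²))
= -1084/√(917×1376) = -1084/√1261792 ≈ -1084/1123.2952 ≈ -0.9650

r ≈ -0.9650


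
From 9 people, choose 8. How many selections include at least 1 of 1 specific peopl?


Complement: C(9,8) - C(8,8) = 9 - 1 = 8

8


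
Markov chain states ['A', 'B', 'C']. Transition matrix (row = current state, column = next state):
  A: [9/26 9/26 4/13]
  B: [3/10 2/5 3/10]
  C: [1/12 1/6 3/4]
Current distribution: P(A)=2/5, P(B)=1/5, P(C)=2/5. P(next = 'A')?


P(next=A) = Σᵢ P(now=i)×P(i→A)
= 2/5×9/26 + 1/5×3/10 + 2/5×1/12
= 9/65 + 3/50 + 1/30 = 226/975

P = 226/975 ≈ 0.2318


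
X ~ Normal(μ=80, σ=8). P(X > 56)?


z = (56-80)/8 = -3.0
P(X > 56) = 1 - P(Z ≤ -3.0) = 1 - 0.0013 = 0.9987

P(X > 56) ≈ 0.9987


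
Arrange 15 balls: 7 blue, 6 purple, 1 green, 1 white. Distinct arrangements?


15!/(7!×6!×1!×1!) = 360360

360360


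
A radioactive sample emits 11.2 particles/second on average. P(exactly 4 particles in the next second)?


Poisson(λ=11.2): P(X=4) = e^(-λ)×λ^k/k!
= e^(-11.2) × 11.2^4 / 4!
≈ 1.367419607e-05 × 15735.1936 / 24 ≈ 0.008965

P(X=4) ≈ 0.008965 ≈ 0.90%


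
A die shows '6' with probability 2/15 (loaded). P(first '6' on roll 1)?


Geometric: P(X=1) = (1-p)^(k-1)×p = (13/15)^0×2/15 = 2/15

P(X=1) = 2/15 ≈ 13.33%


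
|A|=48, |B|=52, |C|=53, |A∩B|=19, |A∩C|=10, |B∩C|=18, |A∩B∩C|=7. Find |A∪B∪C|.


|A∪B∪C| = 48+52+53-19-10-18+7 = 113

|A∪B∪C| = 113


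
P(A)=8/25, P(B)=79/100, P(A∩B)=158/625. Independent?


P(A)×P(B) = 158/625
P(A∩B) = 158/625
Equal ✓ → Independent

Yes, independent


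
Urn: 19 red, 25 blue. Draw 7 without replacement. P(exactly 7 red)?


Hypergeometric: C(19,7)×C(25,0)/C(44,7)
= 50388×1/38320568 = 51/38786

P(X=7) = 51/38786 ≈ 0.13%


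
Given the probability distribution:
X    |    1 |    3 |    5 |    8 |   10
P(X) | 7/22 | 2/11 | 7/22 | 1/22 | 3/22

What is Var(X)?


E[X] = 46/11
E[X²] = 291/11
Var(X) = E[X²] - (E[X])² = 291/11 - 2116/121 = 1085/121

Var(X) = 1085/121 ≈ 8.9669


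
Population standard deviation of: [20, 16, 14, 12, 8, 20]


Mean = 90/6 = 15
  (20-15)²=25
  (16-15)²=1
  (14-15)²=1
  (12-15)²=9
  (8-15)²=49
  (20-15)²=25
Σ(x-μ)² = 110
σ² = 110/6 = 55/3

σ = √(55/3) ≈ 4.2817


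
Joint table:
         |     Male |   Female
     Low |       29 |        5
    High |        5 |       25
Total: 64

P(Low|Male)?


P(Low|Male) = 29/(29+5) = 29/34

P = 29/34 ≈ 85.29%


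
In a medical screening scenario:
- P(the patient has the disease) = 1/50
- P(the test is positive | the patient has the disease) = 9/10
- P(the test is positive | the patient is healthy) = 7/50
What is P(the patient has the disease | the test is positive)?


Using Bayes' theorem:
P(A|B) = P(B|A)·P(A) / P(B)

P(the test is positive) = 9/10 × 1/50 + 7/50 × 49/50
= 9/500 + 343/2500 = 97/625

P(the patient has the disease|the test is positive) = (9/500) / (97/625) = 45/388

P(the patient has the disease|the test is positive) = 45/388 ≈ 11.60%


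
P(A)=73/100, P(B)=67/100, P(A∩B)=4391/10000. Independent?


P(A)×P(B) = 4891/10000
P(A∩B) = 4391/10000
Not equal → NOT independent

No, not independent


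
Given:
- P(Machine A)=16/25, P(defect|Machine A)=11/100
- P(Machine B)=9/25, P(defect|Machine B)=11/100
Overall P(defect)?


P(B) = Σ P(B|Aᵢ)×P(Aᵢ)
  11/100×16/25 = 44/625
  11/100×9/25 = 99/2500
Sum = 11/100

P(defect) = 11/100 ≈ 11.00%


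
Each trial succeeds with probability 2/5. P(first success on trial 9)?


Geometric: P(X=9) = (1-p)^(k-1)×p = (3/5)^8×2/5 = 13122/1953125

P(X=9) = 13122/1953125 ≈ 0.67%


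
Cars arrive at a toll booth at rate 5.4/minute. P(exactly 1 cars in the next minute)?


Poisson(λ=5.4): P(X=1) = e^(-λ)×λ^k/k!
= e^(-5.4) × 5.4^1 / 1!
≈ 0.004516580943 × 5.4 / 1 ≈ 0.024390

P(X=1) ≈ 0.024390 ≈ 2.44%


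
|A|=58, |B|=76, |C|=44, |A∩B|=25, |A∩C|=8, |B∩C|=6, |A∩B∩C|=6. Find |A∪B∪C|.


|A∪B∪C| = 58+76+44-25-8-6+6 = 145

|A∪B∪C| = 145


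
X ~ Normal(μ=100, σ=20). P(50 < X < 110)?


z₁=(50-100)/20=-2.5, z₂=(110-100)/20=0.5
P = Φ(0.5) - Φ(-2.5) = 0.691462 - 0.006210 = 0.685252 ≈ 0.6853

P(50 < X < 110) ≈ 0.6853


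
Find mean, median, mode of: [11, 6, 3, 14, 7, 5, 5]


Sorted: [3, 5, 5, 6, 7, 11, 14]
Mean = 51/7
Median = 6
Freq: {11: 1, 6: 1, 3: 1, 14: 1, 7: 1, 5: 2}
Mode: [5]

Mean=51/7, Median=6, Mode=5


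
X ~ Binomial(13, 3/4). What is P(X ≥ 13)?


P(X ≥ 13) = Σ P(X=i) for i=13..13
P(X=13) = 1594323/67108864
Sum = 1594323/67108864

P(X ≥ 13) = 1594323/67108864 ≈ 2.38%


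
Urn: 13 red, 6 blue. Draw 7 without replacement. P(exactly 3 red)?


Hypergeometric: C(13,3)×C(6,4)/C(19,7)
= 286×15/50388 = 55/646

P(X=3) = 55/646 ≈ 8.51%


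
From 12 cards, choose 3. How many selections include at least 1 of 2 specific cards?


Complement: C(12,3) - C(10,3) = 220 - 120 = 100

100


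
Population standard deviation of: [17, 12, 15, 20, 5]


Mean = 69/5
  (17-69/5)²=256/25
  (12-69/5)²=81/25
  (15-69/5)²=36/25
  (20-69/5)²=961/25
  (5-69/5)²=1936/25
Σ(x-μ)² = 654/5
σ² = (654/5)/5 = 654/25

σ = √(654/25) ≈ 5.1147


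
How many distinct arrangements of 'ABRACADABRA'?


Letters: 11, freq: {'A': 5, 'B': 2, 'R': 2, 'C': 1, 'D': 1}
11!/(5!×2!×2!×1!×1!) = 39916800/480 = 83160

83160


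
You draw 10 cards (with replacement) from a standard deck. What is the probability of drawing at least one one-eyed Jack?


P(not a one-eyed Jack) = 50/52 = 25/26
P(none in 10 draws) = (25/26)^10 = 95367431640625/141167095653376
P(≥1 one-eyed Jack) = 1 - 95367431640625/141167095653376 = 45799664012751/141167095653376

P = 45799664012751/141167095653376 ≈ 32.44%


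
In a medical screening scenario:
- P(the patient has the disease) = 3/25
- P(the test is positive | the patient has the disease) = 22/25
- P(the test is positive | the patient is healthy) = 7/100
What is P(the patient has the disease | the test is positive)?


Using Bayes' theorem:
P(A|B) = P(B|A)·P(A) / P(B)

P(the test is positive) = 22/25 × 3/25 + 7/100 × 22/25
= 66/625 + 77/1250 = 209/1250

P(the patient has the disease|the test is positive) = (66/625) / (209/1250) = 12/19

P(the patient has the disease|the test is positive) = 12/19 ≈ 63.16%


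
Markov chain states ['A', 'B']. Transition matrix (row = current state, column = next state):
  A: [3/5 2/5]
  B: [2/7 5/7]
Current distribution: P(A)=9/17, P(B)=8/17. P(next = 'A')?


P(next=A) = Σᵢ P(now=i)×P(i→A)
= 9/17×3/5 + 8/17×2/7
= 27/85 + 16/119 = 269/595

P = 269/595 ≈ 0.4521


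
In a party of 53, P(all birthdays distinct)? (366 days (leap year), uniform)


P(all different) = Π(366-i)/366 for i=0..52
= (366/366)×(365/366)×...×(314/366)
= 0.019079

P ≈ 0.0191 ≈ 1.91%


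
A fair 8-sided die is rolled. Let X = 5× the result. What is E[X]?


E[die] = (1+8)/2 = 9/2
E[X] = 5 × 9/2 = 45/2

E[X] = 45/2


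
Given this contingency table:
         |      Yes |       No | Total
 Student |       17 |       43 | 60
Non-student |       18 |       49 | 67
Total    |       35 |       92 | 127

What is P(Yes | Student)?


P(Yes | Student) = 17/(17+43) = 17/60

P(Yes|Student) = 17/60 ≈ 28.33%


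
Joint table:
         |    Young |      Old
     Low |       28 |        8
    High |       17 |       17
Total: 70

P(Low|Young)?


P(Low|Young) = 28/(28+17) = 28/45

P = 28/45 ≈ 62.22%


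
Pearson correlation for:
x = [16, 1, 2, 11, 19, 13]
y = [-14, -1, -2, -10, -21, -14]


n=6, Σx=62, Σy=-62, Σxy=-920, Σx²=912, Σy²=938
r = (6×(-920) - 62×(-62))/√((6×912 - 62²)(6×938 - (-62)²))
= -1676/√(1628×1784) = -1676/√2904352 ≈ -1676/1704.2159 ≈ -0.9834

r ≈ -0.9834


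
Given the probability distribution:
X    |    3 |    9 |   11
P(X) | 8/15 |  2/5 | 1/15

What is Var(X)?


E[X] = 89/15
E[X²] = 679/15
Var(X) = E[X²] - (E[X])² = 679/15 - 7921/225 = 2264/225

Var(X) = 2264/225 ≈ 10.0622


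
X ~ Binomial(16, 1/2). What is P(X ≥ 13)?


P(X ≥ 13) = Σ P(X=i) for i=13..16
P(X=13) = 35/4096
P(X=14) = 15/8192
P(X=15) = 1/4096
P(X=16) = 1/65536
Sum = 697/65536

P(X ≥ 13) = 697/65536 ≈ 1.06%


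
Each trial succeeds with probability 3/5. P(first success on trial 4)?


Geometric: P(X=4) = (1-p)^(k-1)×p = (2/5)^3×3/5 = 24/625

P(X=4) = 24/625 ≈ 3.84%


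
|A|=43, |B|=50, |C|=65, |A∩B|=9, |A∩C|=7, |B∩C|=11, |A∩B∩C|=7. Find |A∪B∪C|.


|A∪B∪C| = 43+50+65-9-7-11+7 = 138

|A∪B∪C| = 138


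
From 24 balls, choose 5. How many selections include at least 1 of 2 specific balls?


Complement: C(24,5) - C(22,5) = 42504 - 26334 = 16170

16170


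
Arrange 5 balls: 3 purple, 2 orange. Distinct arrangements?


5!/(3!×2!) = 10

10


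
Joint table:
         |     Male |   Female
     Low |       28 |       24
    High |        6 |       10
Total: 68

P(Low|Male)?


P(Low|Male) = 28/(28+6) = 28/34 = 14/17

P = 14/17 ≈ 82.35%


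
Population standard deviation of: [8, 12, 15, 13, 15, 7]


Mean = 70/6 = 35/3
  (8-35/3)²=121/9
  (12-35/3)²=1/9
  (15-35/3)²=100/9
  (13-35/3)²=16/9
  (15-35/3)²=100/9
  (7-35/3)²=196/9
Σ(x-μ)² = 178/3
σ² = (178/3)/6 = 89/9

σ = √(89/9) ≈ 3.1447


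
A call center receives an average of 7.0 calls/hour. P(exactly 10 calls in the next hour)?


Poisson(λ=7.0): P(X=10) = e^(-λ)×λ^k/k!
= e^(-7.0) × 7.0^10 / 10!
≈ 0.0009118819656 × 282475249 / 3628800 ≈ 0.070983

P(X=10) ≈ 0.070983 ≈ 7.10%


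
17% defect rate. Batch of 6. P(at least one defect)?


P(all good) = (83/100)^6 = 326940373369/1000000000000
P(≥1 defect) = 673059626631/1000000000000

P = 673059626631/1000000000000 ≈ 67.31%


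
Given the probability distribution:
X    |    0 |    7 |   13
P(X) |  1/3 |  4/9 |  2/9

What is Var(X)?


E[X] = 6
E[X²] = 178/3
Var(X) = E[X²] - (E[X])² = 178/3 - 36 = 70/3

Var(X) = 70/3 ≈ 23.3333


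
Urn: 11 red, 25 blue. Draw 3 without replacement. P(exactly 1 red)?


Hypergeometric: C(11,1)×C(25,2)/C(36,3)
= 11×300/7140 = 55/119

P(X=1) = 55/119 ≈ 46.22%


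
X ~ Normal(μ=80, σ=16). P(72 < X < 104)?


z₁=(72-80)/16=-0.5, z₂=(104-80)/16=1.5
P = Φ(1.5) - Φ(-0.5) = 0.933193 - 0.308538 = 0.624655 ≈ 0.6247

P(72 < X < 104) ≈ 0.6247


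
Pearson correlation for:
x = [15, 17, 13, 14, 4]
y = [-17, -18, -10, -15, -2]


n=5, Σx=63, Σy=-62, Σxy=-909, Σx²=895, Σy²=942
r = (5×(-909) - 63×(-62))/√((5×895 - 63²)(5×942 - (-62)²))
= -639/√(506×866) = -639/√438196 ≈ -639/661.9637 ≈ -0.9653

r ≈ -0.9653


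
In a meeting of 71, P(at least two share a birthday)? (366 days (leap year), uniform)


P(all different) = Π(366-i)/366 for i=0..70
= 0.000694
P(match) = 1 - 0.000694 = 0.999306

P ≈ 0.9993 ≈ 99.93%


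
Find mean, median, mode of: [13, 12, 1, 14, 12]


Sorted: [1, 12, 12, 13, 14]
Mean = 52/5
Median = 12
Freq: {13: 1, 12: 2, 1: 1, 14: 1}
Mode: [12]

Mean=52/5, Median=12, Mode=12


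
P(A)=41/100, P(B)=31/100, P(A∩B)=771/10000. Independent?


P(A)×P(B) = 1271/10000
P(A∩B) = 771/10000
Not equal → NOT independent

No, not independent


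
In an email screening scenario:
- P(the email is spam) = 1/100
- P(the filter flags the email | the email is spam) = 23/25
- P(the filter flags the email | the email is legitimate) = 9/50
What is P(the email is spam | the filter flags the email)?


Using Bayes' theorem:
P(A|B) = P(B|A)·P(A) / P(B)

P(the filter flags the email) = 23/25 × 1/100 + 9/50 × 99/100
= 23/2500 + 891/5000 = 937/5000

P(the email is spam|the filter flags the email) = (23/2500) / (937/5000) = 46/937

P(the email is spam|the filter flags the email) = 46/937 ≈ 4.91%


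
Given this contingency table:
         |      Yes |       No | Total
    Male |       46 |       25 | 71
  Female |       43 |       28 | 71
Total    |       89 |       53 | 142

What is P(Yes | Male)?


P(Yes | Male) = 46/(46+25) = 46/71

P(Yes|Male) = 46/71 ≈ 64.79%


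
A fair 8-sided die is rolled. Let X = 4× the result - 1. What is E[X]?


E[die] = (1+8)/2 = 9/2
E[X] = 4×9/2 - 1 = 17

E[X] = 17


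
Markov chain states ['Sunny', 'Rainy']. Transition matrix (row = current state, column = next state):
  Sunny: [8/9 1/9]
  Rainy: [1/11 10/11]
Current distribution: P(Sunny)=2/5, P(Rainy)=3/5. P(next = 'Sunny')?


P(next=Sunny) = Σᵢ P(now=i)×P(i→Sunny)
= 2/5×8/9 + 3/5×1/11
= 16/45 + 3/55 = 203/495

P = 203/495 ≈ 0.4101


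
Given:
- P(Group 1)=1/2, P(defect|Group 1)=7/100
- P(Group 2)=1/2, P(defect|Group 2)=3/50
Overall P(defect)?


P(B) = Σ P(B|Aᵢ)×P(Aᵢ)
  7/100×1/2 = 7/200
  3/50×1/2 = 3/100
Sum = 13/200

P(defect) = 13/200 ≈ 6.50%


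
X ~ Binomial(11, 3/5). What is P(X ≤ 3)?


P(X ≤ 3) = Σ P(X=i) for i=0..3
P(X=0) = 2048/48828125
P(X=1) = 33792/48828125
P(X=2) = 50688/9765625
P(X=3) = 228096/9765625
Sum = 285952/9765625

P(X ≤ 3) = 285952/9765625 ≈ 2.93%


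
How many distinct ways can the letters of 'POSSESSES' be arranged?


Letters: 9, freq: {'P': 1, 'O': 1, 'S': 5, 'E': 2}
9!/(1!×1!×5!×2!) = 362880/240 = 1512

1512


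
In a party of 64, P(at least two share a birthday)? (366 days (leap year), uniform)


P(all different) = Π(366-i)/366 for i=0..63
= 0.002858
P(match) = 1 - 0.002858 = 0.997142

P ≈ 0.9971 ≈ 99.71%


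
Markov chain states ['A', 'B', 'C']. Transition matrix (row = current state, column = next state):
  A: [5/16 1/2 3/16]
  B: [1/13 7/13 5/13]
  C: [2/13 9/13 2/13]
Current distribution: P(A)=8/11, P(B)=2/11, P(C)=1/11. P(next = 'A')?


P(next=A) = Σᵢ P(now=i)×P(i→A)
= 8/11×5/16 + 2/11×1/13 + 1/11×2/13
= 5/22 + 2/143 + 2/143 = 73/286

P = 73/286 ≈ 0.2552


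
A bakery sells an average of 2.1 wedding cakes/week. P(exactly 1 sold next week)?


Poisson(λ=2.1): P(X=1) = e^(-λ)×λ^k/k!
= e^(-2.1) × 2.1^1 / 1!
≈ 0.1224564283 × 2.1 / 1 ≈ 0.257158

P(X=1) ≈ 0.257158 ≈ 25.72%


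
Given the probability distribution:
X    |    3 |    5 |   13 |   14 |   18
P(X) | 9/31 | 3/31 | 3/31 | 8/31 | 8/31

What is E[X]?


E[X] = Σ x·P(X=x)
= (3)×(9/31) + (5)×(3/31) + (13)×(3/31) + (14)×(8/31) + (18)×(8/31)
= 337/31

E[X] = 337/31


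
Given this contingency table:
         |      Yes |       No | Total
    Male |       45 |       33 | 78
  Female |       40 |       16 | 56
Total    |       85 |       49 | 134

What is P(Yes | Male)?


P(Yes | Male) = 45/(45+33) = 45/78 = 15/26

P(Yes|Male) = 15/26 ≈ 57.69%


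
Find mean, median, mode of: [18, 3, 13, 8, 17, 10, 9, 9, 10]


Sorted: [3, 8, 9, 9, 10, 10, 13, 17, 18]
Mean = 97/9
Median = 10
Freq: {18: 1, 3: 1, 13: 1, 8: 1, 17: 1, 10: 2, 9: 2}
Mode: [9, 10]

Mean=97/9, Median=10, Mode=[9, 10]


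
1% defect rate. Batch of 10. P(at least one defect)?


P(all good) = (99/100)^10 = 90438207500880449001/100000000000000000000
P(≥1 defect) = 9561792499119550999/100000000000000000000

P = 9561792499119550999/100000000000000000000 ≈ 9.56%


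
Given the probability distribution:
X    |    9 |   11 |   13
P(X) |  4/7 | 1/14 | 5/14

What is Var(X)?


E[X] = 74/7
E[X²] = 807/7
Var(X) = E[X²] - (E[X])² = 807/7 - 5476/49 = 173/49

Var(X) = 173/49 ≈ 3.5306


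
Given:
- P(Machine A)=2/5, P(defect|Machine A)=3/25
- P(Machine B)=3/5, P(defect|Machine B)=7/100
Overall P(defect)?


P(B) = Σ P(B|Aᵢ)×P(Aᵢ)
  3/25×2/5 = 6/125
  7/100×3/5 = 21/500
Sum = 9/100

P(defect) = 9/100 ≈ 9.00%


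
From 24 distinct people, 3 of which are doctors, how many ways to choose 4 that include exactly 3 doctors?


Choose 3 of the 3 doctors and 1 of the other 21 people:
C(3,3)×C(21,1) = 1×21 = 21

21


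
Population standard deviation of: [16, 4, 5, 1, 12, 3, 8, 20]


Mean = 69/8
  (16-69/8)²=3481/64
  (4-69/8)²=1369/64
  (5-69/8)²=841/64
  (1-69/8)²=3721/64
  (12-69/8)²=729/64
  (3-69/8)²=2025/64
  (8-69/8)²=25/64
  (20-69/8)²=8281/64
Σ(x-μ)² = 2559/8
σ² = (2559/8)/8 = 2559/64

σ = √(2559/64) ≈ 6.3233


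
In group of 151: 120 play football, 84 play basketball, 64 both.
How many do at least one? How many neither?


|A∪B| = 120+84-64 = 140
Neither = 151-140 = 11

At least one: 140; Neither: 11


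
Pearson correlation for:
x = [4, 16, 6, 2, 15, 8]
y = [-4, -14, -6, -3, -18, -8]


n=6, Σx=51, Σy=-53, Σxy=-616, Σx²=601, Σy²=645
r = (6×(-616) - 51×(-53))/√((6×601 - 51²)(6×645 - (-53)²))
= -993/√(1005×1061) = -993/√1066305 ≈ -993/1032.6205 ≈ -0.9616

r ≈ -0.9616


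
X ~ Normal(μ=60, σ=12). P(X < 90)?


z = (90-60)/12 = 2.5
P(Z < 2.5) = 0.9938

P(X < 90) ≈ 0.9938


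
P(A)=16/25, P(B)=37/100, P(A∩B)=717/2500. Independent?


P(A)×P(B) = 148/625
P(A∩B) = 717/2500
Not equal → NOT independent

No, not independent


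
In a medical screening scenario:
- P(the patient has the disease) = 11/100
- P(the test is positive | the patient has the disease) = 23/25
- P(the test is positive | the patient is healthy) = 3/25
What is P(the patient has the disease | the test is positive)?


Using Bayes' theorem:
P(A|B) = P(B|A)·P(A) / P(B)

P(the test is positive) = 23/25 × 11/100 + 3/25 × 89/100
= 253/2500 + 267/2500 = 26/125

P(the patient has the disease|the test is positive) = (253/2500) / (26/125) = 253/520

P(the patient has the disease|the test is positive) = 253/520 ≈ 48.65%


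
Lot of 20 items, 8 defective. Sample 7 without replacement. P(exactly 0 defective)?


Hypergeometric: C(8,0)×C(12,7)/C(20,7)
= 1×792/77520 = 33/3230

P(X=0) = 33/3230 ≈ 1.02%


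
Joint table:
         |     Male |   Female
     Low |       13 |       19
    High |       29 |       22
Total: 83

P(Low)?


P(Low) = (13+19)/83 = 32/83

P(Low) = 32/83 ≈ 38.55%


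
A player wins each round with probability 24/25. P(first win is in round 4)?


Geometric: P(X=4) = (1-p)^(k-1)×p = (1/25)^3×24/25 = 24/390625

P(X=4) = 24/390625 ≈ 0.01%


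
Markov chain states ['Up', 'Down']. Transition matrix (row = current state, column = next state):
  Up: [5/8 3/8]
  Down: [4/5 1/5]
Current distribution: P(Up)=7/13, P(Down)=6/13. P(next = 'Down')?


P(next=Down) = Σᵢ P(now=i)×P(i→Down)
= 7/13×3/8 + 6/13×1/5
= 21/104 + 6/65 = 153/520

P = 153/520 ≈ 0.2942


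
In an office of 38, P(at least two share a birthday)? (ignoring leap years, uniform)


P(all different) = Π(365-i)/365 for i=0..37
= 0.135932
P(match) = 1 - 0.135932 = 0.864068

P ≈ 0.8641 ≈ 86.41%


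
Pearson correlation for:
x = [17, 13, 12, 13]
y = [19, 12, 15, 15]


n=4, Σx=55, Σy=61, Σxy=854, Σx²=771, Σy²=955
r = (4×854 - 55×61)/√((4×771 - 55²)(4×955 - 61²))
= 61/√(59×99) = 61/√5841 ≈ 61/76.4264 ≈ 0.7982

r ≈ 0.7982


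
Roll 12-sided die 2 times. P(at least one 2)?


P(no 2)^2 = (11/12)^2 = 121/144
P(≥1) = 1 - 121/144 = 23/144

P = 23/144 ≈ 15.97%


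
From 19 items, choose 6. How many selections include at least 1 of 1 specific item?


Complement: C(19,6) - C(18,6) = 27132 - 18564 = 8568

8568


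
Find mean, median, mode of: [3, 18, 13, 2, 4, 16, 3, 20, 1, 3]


Sorted: [1, 2, 3, 3, 3, 4, 13, 16, 18, 20]
Mean = 83/10
Median = 7/2
Freq: {3: 3, 18: 1, 13: 1, 2: 1, 4: 1, 16: 1, 20: 1, 1: 1}
Mode: [3]

Mean=83/10, Median=7/2, Mode=3


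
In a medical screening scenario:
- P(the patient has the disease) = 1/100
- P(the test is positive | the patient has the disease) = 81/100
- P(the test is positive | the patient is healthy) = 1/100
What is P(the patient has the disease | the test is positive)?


Using Bayes' theorem:
P(A|B) = P(B|A)·P(A) / P(B)

P(the test is positive) = 81/100 × 1/100 + 1/100 × 99/100
= 81/10000 + 99/10000 = 9/500

P(the patient has the disease|the test is positive) = (81/10000) / (9/500) = 9/20

P(the patient has the disease|the test is positive) = 9/20 ≈ 45.00%


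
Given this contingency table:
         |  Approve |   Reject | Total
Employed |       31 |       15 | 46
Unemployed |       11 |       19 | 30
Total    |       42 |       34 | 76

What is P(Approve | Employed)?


P(Approve | Employed) = 31/(31+15) = 31/46

P(Approve|Employed) = 31/46 ≈ 67.39%


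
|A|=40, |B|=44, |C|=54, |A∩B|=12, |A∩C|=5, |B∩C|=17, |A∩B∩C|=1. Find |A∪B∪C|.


|A∪B∪C| = 40+44+54-12-5-17+1 = 105

|A∪B∪C| = 105


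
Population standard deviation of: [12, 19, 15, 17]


Mean = 63/4
  (12-63/4)²=225/16
  (19-63/4)²=169/16
  (15-63/4)²=9/16
  (17-63/4)²=25/16
Σ(x-μ)² = 107/4
σ² = (107/4)/4 = 107/16

σ = √(107/16) ≈ 2.5860


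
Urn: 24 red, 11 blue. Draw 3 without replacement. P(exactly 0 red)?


Hypergeometric: C(24,0)×C(11,3)/C(35,3)
= 1×165/6545 = 3/119

P(X=0) = 3/119 ≈ 2.52%


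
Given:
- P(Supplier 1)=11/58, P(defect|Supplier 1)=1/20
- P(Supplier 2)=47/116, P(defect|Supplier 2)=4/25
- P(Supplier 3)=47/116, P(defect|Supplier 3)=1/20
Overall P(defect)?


P(B) = Σ P(B|Aᵢ)×P(Aᵢ)
  1/20×11/58 = 11/1160
  4/25×47/116 = 47/725
  1/20×47/116 = 47/2320
Sum = 1097/11600

P(defect) = 1097/11600 ≈ 9.46%


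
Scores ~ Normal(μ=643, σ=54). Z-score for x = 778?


z = (x - μ)/σ = (778 - 643)/54 = 2.5

z = 2.5


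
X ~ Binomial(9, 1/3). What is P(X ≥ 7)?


P(X ≥ 7) = Σ P(X=i) for i=7..9
P(X=7) = 16/2187
P(X=8) = 2/2187
P(X=9) = 1/19683
Sum = 163/19683

P(X ≥ 7) = 163/19683 ≈ 0.83%


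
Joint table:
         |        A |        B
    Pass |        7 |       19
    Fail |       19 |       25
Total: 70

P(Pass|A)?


P(Pass|A) = 7/(7+19) = 7/26

P = 7/26 ≈ 26.92%


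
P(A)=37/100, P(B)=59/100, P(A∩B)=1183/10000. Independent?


P(A)×P(B) = 2183/10000
P(A∩B) = 1183/10000
Not equal → NOT independent

No, not independent


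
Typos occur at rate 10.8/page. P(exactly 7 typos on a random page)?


Poisson(λ=10.8): P(X=7) = e^(-λ)×λ^k/k!
= e^(-10.8) × 10.8^7 / 7!
≈ 2.039950341e-05 × 17138242.6878 / 5040 ≈ 0.069367

P(X=7) ≈ 0.069367 ≈ 6.94%


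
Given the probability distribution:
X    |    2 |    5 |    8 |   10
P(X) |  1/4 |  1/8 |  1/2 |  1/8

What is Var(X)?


E[X] = 51/8
E[X²] = 389/8
Var(X) = E[X²] - (E[X])² = 389/8 - 2601/64 = 511/64

Var(X) = 511/64 ≈ 7.9844


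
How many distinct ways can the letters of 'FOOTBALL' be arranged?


Letters: 8, freq: {'F': 1, 'O': 2, 'T': 1, 'B': 1, 'A': 1, 'L': 2}
8!/(1!×2!×1!×1!×1!×2!) = 40320/4 = 10080

10080


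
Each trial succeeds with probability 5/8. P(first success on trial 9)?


Geometric: P(X=9) = (1-p)^(k-1)×p = (3/8)^8×5/8 = 32805/134217728

P(X=9) = 32805/134217728 ≈ 0.02%


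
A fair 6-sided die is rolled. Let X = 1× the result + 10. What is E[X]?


E[die] = (1+6)/2 = 7/2
E[X] = 1×7/2 + 10 = 27/2

E[X] = 27/2


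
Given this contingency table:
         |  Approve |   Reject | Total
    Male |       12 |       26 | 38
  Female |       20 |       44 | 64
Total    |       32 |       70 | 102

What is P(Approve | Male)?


P(Approve | Male) = 12/(12+26) = 12/38 = 6/19

P(Approve|Male) = 6/19 ≈ 31.58%


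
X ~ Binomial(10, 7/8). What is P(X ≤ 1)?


P(X ≤ 1) = Σ P(X=i) for i=0..1
P(X=0) = 1/1073741824
P(X=1) = 35/536870912
Sum = 71/1073741824

P(X ≤ 1) = 71/1073741824 ≈ 0.00%


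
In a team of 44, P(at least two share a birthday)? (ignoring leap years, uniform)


P(all different) = Π(365-i)/365 for i=0..43
= 0.067115
P(match) = 1 - 0.067115 = 0.932885

P ≈ 0.9329 ≈ 93.29%


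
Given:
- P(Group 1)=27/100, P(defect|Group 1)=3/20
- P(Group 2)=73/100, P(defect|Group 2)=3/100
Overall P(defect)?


P(B) = Σ P(B|Aᵢ)×P(Aᵢ)
  3/20×27/100 = 81/2000
  3/100×73/100 = 219/10000
Sum = 39/625

P(defect) = 39/625 ≈ 6.24%


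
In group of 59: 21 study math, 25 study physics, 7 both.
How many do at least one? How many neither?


|A∪B| = 21+25-7 = 39
Neither = 59-39 = 20

At least one: 39; Neither: 20


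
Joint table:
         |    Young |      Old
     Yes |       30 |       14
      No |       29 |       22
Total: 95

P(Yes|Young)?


P(Yes|Young) = 30/(30+29) = 30/59

P = 30/59 ≈ 50.85%


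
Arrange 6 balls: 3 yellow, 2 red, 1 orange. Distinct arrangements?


6!/(3!×2!×1!) = 60

60


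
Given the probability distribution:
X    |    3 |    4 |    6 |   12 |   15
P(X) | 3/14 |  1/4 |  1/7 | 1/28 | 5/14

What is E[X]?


E[X] = Σ x·P(X=x)
= (3)×(3/14) + (4)×(1/4) + (6)×(1/7) + (12)×(1/28) + (15)×(5/14)
= 58/7

E[X] = 58/7


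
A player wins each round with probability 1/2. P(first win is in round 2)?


Geometric: P(X=2) = (1-p)^(k-1)×p = (1/2)^1×1/2 = 1/4

P(X=2) = 1/4 ≈ 25.00%


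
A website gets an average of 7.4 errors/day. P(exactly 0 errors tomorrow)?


Poisson(λ=7.4): P(X=0) = e^(-λ)×λ^k/k!
= e^(-7.4) × 7.4^0 / 0!
≈ 0.0006112527611 × 1 / 1 ≈ 0.000611

P(X=0) ≈ 0.000611 ≈ 0.06%


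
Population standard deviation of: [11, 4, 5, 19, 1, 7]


Mean = 47/6
  (11-47/6)²=361/36
  (4-47/6)²=529/36
  (5-47/6)²=289/36
  (19-47/6)²=4489/36
  (1-47/6)²=1681/36
  (7-47/6)²=25/36
Σ(x-μ)² = 1229/6
σ² = (1229/6)/6 = 1229/36

σ = √(1229/36) ≈ 5.8428


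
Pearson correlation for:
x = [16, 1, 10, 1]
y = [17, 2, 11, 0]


n=4, Σx=28, Σy=30, Σxy=384, Σx²=358, Σy²=414
r = (4×384 - 28×30)/√((4×358 - 28²)(4×414 - 30²))
= 696/√(648×756) = 696/√489888 ≈ 696/699.9200 ≈ 0.9944

r ≈ 0.9944


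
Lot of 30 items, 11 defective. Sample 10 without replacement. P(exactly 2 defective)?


Hypergeometric: C(11,2)×C(19,8)/C(30,10)
= 55×75582/30045015 = 646/4669

P(X=2) = 646/4669 ≈ 13.84%


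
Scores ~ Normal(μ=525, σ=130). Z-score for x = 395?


z = (x - μ)/σ = (395 - 525)/130 = -1.0

z = -1.0


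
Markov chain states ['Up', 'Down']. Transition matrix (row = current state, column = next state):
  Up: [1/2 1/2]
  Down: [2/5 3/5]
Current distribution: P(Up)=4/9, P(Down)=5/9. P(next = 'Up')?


P(next=Up) = Σᵢ P(now=i)×P(i→Up)
= 4/9×1/2 + 5/9×2/5
= 2/9 + 2/9 = 4/9

P = 4/9 ≈ 0.4444


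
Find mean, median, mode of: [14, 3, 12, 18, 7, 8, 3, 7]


Sorted: [3, 3, 7, 7, 8, 12, 14, 18]
Mean = 72/8 = 9
Median = 15/2
Freq: {14: 1, 3: 2, 12: 1, 18: 1, 7: 2, 8: 1}
Mode: [3, 7]

Mean=9, Median=15/2, Mode=[3, 7]


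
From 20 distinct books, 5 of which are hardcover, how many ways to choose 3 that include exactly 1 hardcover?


Choose 1 of the 5 hardcovers and 2 of the other 15 books:
C(5,1)×C(15,2) = 5×105 = 525

525
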